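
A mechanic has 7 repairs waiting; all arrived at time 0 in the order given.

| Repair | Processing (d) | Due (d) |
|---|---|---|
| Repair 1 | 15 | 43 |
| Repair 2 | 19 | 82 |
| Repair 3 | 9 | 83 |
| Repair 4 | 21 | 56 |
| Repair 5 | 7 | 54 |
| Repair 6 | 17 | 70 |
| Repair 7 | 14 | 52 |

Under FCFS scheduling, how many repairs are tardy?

4

FIFO (arrival order): Repair 1 Repair 2 Repair 3 Repair 4 Repair 5 Repair 6 Repair 7.
Repair 1: 0→15, due 43, tardiness 0
Repair 2: 15→34, due 82, tardiness 0
Repair 3: 34→43, due 83, tardiness 0
Repair 4: 43→64, due 56, tardiness 8
Repair 5: 64→71, due 54, tardiness 17
Repair 6: 71→88, due 70, tardiness 18
Repair 7: 88→102, due 52, tardiness 50
Late repairs: 4.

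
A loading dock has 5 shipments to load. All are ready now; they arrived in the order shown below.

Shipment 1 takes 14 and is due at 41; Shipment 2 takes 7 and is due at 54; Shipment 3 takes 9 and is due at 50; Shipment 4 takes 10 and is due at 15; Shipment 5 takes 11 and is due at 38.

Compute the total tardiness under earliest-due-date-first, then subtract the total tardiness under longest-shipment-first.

EDD (increasing due date): Shipment 4 Shipment 5 Shipment 1 Shipment 3 Shipment 2.
Shipment 4: 0→10, due 15, tardiness 0
Shipment 5: 10→21, due 38, tardiness 0
Shipment 1: 21→35, due 41, tardiness 0
Shipment 3: 35→44, due 50, tardiness 0
Shipment 2: 44→51, due 54, tardiness 0
Sum = 0+0+0+0+0 = 0.
LPT (decreasing processing time): Shipment 1 Shipment 5 Shipment 4 Shipment 3 Shipment 2.
Shipment 1: 0→14, due 41, tardiness 0
Shipment 5: 14→25, due 38, tardiness 0
Shipment 4: 25→35, due 15, tardiness 20
Shipment 3: 35→44, due 50, tardiness 0
Shipment 2: 44→51, due 54, tardiness 0
Sum = 0+0+20+0+0 = 20.
Difference = 0 − 20 = -20.

-20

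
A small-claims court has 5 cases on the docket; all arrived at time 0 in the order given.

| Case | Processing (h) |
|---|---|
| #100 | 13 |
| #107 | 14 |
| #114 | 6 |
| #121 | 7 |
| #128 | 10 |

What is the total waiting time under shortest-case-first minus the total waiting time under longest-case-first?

-44

SPT (increasing processing time): #114 #121 #128 #100 #107.
#114: waits 0, runs 0→6
#121: waits 6, runs 6→13
#128: waits 13, runs 13→23
#100: waits 23, runs 23→36
#107: waits 36, runs 36→50
Sum = 0+6+13+23+36 = 78.
LPT (decreasing processing time): #107 #100 #128 #121 #114.
#107: waits 0, runs 0→14
#100: waits 14, runs 14→27
#128: waits 27, runs 27→37
#121: waits 37, runs 37→44
#114: waits 44, runs 44→50
Sum = 0+14+27+37+44 = 122.
Difference = 78 − 122 = -44.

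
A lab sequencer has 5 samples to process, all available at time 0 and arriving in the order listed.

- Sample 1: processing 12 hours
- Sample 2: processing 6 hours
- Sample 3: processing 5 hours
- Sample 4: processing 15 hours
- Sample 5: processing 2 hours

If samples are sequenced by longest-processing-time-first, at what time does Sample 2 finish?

LPT (decreasing processing time): Sample 4 Sample 1 Sample 2 Sample 3 Sample 5.
Sample 4: 0→15
Sample 1: 15→27
Sample 2: 27→33

33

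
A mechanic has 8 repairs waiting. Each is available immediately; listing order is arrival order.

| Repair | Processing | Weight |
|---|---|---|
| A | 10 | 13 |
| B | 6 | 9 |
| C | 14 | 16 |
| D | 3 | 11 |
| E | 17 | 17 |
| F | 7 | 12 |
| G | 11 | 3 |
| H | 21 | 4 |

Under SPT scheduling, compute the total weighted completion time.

3083

SPT (increasing processing time): D B F A G C E H.
D: finishes 3, weight 11, w·C = 33
B: finishes 9, weight 9, w·C = 81
F: finishes 16, weight 12, w·C = 192
A: finishes 26, weight 13, w·C = 338
G: finishes 37, weight 3, w·C = 111
C: finishes 51, weight 16, w·C = 816
E: finishes 68, weight 17, w·C = 1156
H: finishes 89, weight 4, w·C = 356
Sum = 33+81+192+338+111+816+1156+356 = 3083.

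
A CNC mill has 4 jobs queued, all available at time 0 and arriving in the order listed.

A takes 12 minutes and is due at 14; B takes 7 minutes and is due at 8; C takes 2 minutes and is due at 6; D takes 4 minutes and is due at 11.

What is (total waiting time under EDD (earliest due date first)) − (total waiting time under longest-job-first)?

EDD (increasing due date): C B D A.
C: waits 0, runs 0→2
B: waits 2, runs 2→9
D: waits 9, runs 9→13
A: waits 13, runs 13→25
Sum = 0+2+9+13 = 24.
LPT (decreasing processing time): A B D C.
A: waits 0, runs 0→12
B: waits 12, runs 12→19
D: waits 19, runs 19→23
C: waits 23, runs 23→25
Sum = 0+12+19+23 = 54.
Difference = 24 − 54 = -30.

-30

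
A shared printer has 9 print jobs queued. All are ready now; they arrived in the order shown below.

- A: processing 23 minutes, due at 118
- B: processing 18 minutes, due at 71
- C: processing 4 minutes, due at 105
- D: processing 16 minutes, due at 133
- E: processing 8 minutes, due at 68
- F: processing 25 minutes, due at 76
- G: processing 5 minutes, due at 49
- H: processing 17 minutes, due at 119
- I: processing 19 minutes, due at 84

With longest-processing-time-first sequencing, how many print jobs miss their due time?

4

LPT (decreasing processing time): F A I B H D E G C.
F: 0→25, due 76, tardiness 0
A: 25→48, due 118, tardiness 0
I: 48→67, due 84, tardiness 0
B: 67→85, due 71, tardiness 14
H: 85→102, due 119, tardiness 0
D: 102→118, due 133, tardiness 0
E: 118→126, due 68, tardiness 58
G: 126→131, due 49, tardiness 82
C: 131→135, due 105, tardiness 30
Late print jobs: 4.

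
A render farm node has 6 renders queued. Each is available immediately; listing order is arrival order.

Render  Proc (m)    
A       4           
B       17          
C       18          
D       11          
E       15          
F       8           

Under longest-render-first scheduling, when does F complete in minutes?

69

LPT (decreasing processing time): C B E D F A.
C: 0→18
B: 18→35
E: 35→50
D: 50→61
F: 61→69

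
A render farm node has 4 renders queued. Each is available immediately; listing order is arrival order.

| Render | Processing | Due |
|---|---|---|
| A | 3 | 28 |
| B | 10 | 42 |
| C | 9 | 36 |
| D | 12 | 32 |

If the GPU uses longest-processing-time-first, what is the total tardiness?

6

LPT (decreasing processing time): D B C A.
D: 0→12, due 32, tardiness 0
B: 12→22, due 42, tardiness 0
C: 22→31, due 36, tardiness 0
A: 31→34, due 28, tardiness 6
Sum = 0+0+0+6 = 6.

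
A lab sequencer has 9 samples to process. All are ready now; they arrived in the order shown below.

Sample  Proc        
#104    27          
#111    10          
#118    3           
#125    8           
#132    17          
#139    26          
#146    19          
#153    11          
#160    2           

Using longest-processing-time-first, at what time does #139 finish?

53

LPT (decreasing processing time): #104 #139 #146 #132 #153 #111 #125 #118 #160.
#104: 0→27
#139: 27→53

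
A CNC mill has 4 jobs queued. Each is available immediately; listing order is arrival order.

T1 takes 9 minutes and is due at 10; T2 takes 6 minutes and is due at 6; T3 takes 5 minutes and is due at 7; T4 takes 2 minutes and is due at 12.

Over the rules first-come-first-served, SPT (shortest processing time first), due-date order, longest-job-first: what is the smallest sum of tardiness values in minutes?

FIFO (arrival order): T1 T2 T3 T4.
T1: 0→9, due 10, tardiness 0
T2: 9→15, due 6, tardiness 9
T3: 15→20, due 7, tardiness 13
T4: 20→22, due 12, tardiness 10
Sum = 0+9+13+10 = 32.
SPT (increasing processing time): T4 T3 T2 T1.
T4: 0→2, due 12, tardiness 0
T3: 2→7, due 7, tardiness 0
T2: 7→13, due 6, tardiness 7
T1: 13→22, due 10, tardiness 12
Sum = 0+0+7+12 = 19.
EDD (increasing due date): T2 T3 T1 T4.
T2: 0→6, due 6, tardiness 0
T3: 6→11, due 7, tardiness 4
T1: 11→20, due 10, tardiness 10
T4: 20→22, due 12, tardiness 10
Sum = 0+4+10+10 = 24.
LPT (decreasing processing time): T1 T2 T3 T4.
T1: 0→9, due 10, tardiness 0
T2: 9→15, due 6, tardiness 9
T3: 15→20, due 7, tardiness 13
T4: 20→22, due 12, tardiness 10
Sum = 0+9+13+10 = 32.
FIFO 32, SPT 19, EDD 24, LPT 32 → minimum 19.

19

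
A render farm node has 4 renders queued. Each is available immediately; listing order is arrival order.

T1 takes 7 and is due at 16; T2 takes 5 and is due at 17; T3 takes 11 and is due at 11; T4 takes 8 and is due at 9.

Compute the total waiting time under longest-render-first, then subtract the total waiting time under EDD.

3

LPT (decreasing processing time): T3 T4 T1 T2.
T3: waits 0, runs 0→11
T4: waits 11, runs 11→19
T1: waits 19, runs 19→26
T2: waits 26, runs 26→31
Sum = 0+11+19+26 = 56.
EDD (increasing due date): T4 T3 T1 T2.
T4: waits 0, runs 0→8
T3: waits 8, runs 8→19
T1: waits 19, runs 19→26
T2: waits 26, runs 26→31
Sum = 0+8+19+26 = 53.
Difference = 56 − 53 = 3.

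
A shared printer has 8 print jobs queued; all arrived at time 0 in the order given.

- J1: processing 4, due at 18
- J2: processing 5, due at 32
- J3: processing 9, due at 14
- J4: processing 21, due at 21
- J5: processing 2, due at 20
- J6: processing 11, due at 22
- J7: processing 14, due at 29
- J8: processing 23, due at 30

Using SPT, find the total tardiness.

SPT (increasing processing time): J5 J1 J2 J3 J6 J7 J4 J8.
J5: 0→2, due 20, tardiness 0
J1: 2→6, due 18, tardiness 0
J2: 6→11, due 32, tardiness 0
J3: 11→20, due 14, tardiness 6
J6: 20→31, due 22, tardiness 9
J7: 31→45, due 29, tardiness 16
J4: 45→66, due 21, tardiness 45
J8: 66→89, due 30, tardiness 59
Sum = 0+0+0+6+9+16+45+59 = 135.

135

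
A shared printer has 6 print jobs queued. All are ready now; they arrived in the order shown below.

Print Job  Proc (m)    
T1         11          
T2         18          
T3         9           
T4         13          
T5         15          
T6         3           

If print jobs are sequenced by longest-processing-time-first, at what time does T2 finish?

18

LPT (decreasing processing time): T2 T5 T4 T1 T3 T6.
T2: 0→18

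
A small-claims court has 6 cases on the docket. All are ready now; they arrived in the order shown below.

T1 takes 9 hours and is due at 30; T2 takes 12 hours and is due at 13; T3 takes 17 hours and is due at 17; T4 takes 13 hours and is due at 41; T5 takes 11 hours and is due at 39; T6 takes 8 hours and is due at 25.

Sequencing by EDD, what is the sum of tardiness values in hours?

EDD (increasing due date): T2 T3 T6 T1 T5 T4.
T2: 0→12, due 13, tardiness 0
T3: 12→29, due 17, tardiness 12
T6: 29→37, due 25, tardiness 12
T1: 37→46, due 30, tardiness 16
T5: 46→57, due 39, tardiness 18
T4: 57→70, due 41, tardiness 29
Sum = 0+12+12+16+18+29 = 87.

87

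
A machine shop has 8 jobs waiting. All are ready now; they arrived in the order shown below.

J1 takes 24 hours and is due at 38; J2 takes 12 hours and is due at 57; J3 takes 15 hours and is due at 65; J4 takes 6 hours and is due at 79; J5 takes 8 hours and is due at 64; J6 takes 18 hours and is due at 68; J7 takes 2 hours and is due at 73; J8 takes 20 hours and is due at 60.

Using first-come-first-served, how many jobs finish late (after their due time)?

FIFO (arrival order): J1 J2 J3 J4 J5 J6 J7 J8.
J1: 0→24, due 38, tardiness 0
J2: 24→36, due 57, tardiness 0
J3: 36→51, due 65, tardiness 0
J4: 51→57, due 79, tardiness 0
J5: 57→65, due 64, tardiness 1
J6: 65→83, due 68, tardiness 15
J7: 83→85, due 73, tardiness 12
J8: 85→105, due 60, tardiness 45
Late jobs: 4.

4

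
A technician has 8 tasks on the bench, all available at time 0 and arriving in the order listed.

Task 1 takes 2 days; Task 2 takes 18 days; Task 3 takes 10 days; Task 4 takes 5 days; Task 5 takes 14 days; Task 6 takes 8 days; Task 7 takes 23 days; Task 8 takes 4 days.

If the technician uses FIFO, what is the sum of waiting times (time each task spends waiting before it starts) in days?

273

FIFO (arrival order): Task 1 Task 2 Task 3 Task 4 Task 5 Task 6 Task 7 Task 8.
Task 1: waits 0, runs 0→2
Task 2: waits 2, runs 2→20
Task 3: waits 20, runs 20→30
Task 4: waits 30, runs 30→35
Task 5: waits 35, runs 35→49
Task 6: waits 49, runs 49→57
Task 7: waits 57, runs 57→80
Task 8: waits 80, runs 80→84
Sum = 0+2+20+30+35+49+57+80 = 273.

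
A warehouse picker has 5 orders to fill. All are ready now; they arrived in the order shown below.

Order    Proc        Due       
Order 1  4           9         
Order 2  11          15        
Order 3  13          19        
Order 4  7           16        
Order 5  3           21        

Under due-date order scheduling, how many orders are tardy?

EDD (increasing due date): Order 1 Order 2 Order 4 Order 3 Order 5.
Order 1: 0→4, due 9, tardiness 0
Order 2: 4→15, due 15, tardiness 0
Order 4: 15→22, due 16, tardiness 6
Order 3: 22→35, due 19, tardiness 16
Order 5: 35→38, due 21, tardiness 17
Late orders: 3.

3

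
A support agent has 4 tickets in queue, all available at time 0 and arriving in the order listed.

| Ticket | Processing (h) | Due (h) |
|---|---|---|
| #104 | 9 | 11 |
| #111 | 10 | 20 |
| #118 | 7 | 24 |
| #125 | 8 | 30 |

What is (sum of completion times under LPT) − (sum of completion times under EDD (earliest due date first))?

2

LPT (decreasing processing time): #111 #104 #125 #118.
#111: 0→10
#104: 10→19
#125: 19→27
#118: 27→34
Sum = 10+19+27+34 = 90.
EDD (increasing due date): #104 #111 #118 #125.
#104: 0→9
#111: 9→19
#118: 19→26
#125: 26→34
Sum = 9+19+26+34 = 88.
Difference = 90 − 88 = 2.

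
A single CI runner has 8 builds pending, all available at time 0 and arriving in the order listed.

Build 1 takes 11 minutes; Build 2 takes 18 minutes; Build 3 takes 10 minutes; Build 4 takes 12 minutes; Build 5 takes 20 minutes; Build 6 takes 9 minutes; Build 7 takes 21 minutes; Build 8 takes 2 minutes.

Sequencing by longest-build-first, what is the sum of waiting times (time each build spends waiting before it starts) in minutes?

LPT (decreasing processing time): Build 7 Build 5 Build 2 Build 4 Build 1 Build 3 Build 6 Build 8.
Build 7: waits 0, runs 0→21
Build 5: waits 21, runs 21→41
Build 2: waits 41, runs 41→59
Build 4: waits 59, runs 59→71
Build 1: waits 71, runs 71→82
Build 3: waits 82, runs 82→92
Build 6: waits 92, runs 92→101
Build 8: waits 101, runs 101→103
Sum = 0+21+41+59+71+82+92+101 = 467.

467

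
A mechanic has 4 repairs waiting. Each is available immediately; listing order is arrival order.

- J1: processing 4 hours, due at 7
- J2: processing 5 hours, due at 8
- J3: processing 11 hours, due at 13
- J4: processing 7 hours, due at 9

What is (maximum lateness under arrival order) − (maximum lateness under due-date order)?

4

FIFO (arrival order): J1 J2 J3 J4.
J1: 0→4, due 7, lateness -3
J2: 4→9, due 8, lateness 1
J3: 9→20, due 13, lateness 7
J4: 20→27, due 9, lateness 18
Maximum = 18.
EDD (increasing due date): J1 J2 J4 J3.
J1: 0→4, due 7, lateness -3
J2: 4→9, due 8, lateness 1
J4: 9→16, due 9, lateness 7
J3: 16→27, due 13, lateness 14
Maximum = 14.
Difference = 18 − 14 = 4.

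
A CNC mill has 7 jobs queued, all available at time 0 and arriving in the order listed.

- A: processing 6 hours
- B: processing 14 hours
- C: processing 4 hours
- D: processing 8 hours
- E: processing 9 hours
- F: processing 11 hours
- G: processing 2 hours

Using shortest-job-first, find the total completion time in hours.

SPT (increasing processing time): G C A D E F B.
G: 0→2
C: 2→6
A: 6→12
D: 12→20
E: 20→29
F: 29→40
B: 40→54
Sum = 2+6+12+20+29+40+54 = 163.

163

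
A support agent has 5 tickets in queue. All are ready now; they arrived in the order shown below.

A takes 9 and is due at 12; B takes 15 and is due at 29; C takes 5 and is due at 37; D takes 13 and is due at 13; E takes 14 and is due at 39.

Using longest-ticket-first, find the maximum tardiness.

LPT (decreasing processing time): B E D A C.
B: 0→15, due 29, tardiness 0
E: 15→29, due 39, tardiness 0
D: 29→42, due 13, tardiness 29
A: 42→51, due 12, tardiness 39
C: 51→56, due 37, tardiness 19
Maximum = 39.

39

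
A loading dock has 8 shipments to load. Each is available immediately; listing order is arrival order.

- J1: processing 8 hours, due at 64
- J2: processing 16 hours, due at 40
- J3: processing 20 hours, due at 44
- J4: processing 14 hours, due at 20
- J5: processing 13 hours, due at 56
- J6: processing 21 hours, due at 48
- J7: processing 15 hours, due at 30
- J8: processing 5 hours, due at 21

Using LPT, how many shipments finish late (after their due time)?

6

LPT (decreasing processing time): J6 J3 J2 J7 J4 J5 J1 J8.
J6: 0→21, due 48, tardiness 0
J3: 21→41, due 44, tardiness 0
J2: 41→57, due 40, tardiness 17
J7: 57→72, due 30, tardiness 42
J4: 72→86, due 20, tardiness 66
J5: 86→99, due 56, tardiness 43
J1: 99→107, due 64, tardiness 43
J8: 107→112, due 21, tardiness 91
Late shipments: 6.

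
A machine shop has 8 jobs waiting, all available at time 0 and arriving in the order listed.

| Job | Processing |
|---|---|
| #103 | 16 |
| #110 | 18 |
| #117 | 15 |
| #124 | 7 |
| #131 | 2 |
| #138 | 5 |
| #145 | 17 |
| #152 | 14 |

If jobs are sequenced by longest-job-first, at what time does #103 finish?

51

LPT (decreasing processing time): #110 #145 #103 #117 #152 #124 #138 #131.
#110: 0→18
#145: 18→35
#103: 35→51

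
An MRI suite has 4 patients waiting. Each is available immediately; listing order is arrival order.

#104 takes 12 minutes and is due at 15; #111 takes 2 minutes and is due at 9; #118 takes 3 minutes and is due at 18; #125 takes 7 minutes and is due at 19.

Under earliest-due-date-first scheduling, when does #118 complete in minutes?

EDD (increasing due date): #111 #104 #118 #125.
#111: 0→2
#104: 2→14
#118: 14→17

17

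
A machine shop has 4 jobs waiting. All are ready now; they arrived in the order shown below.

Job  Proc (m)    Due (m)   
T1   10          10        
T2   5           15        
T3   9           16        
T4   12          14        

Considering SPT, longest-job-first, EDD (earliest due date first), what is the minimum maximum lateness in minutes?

20

SPT (increasing processing time): T2 T3 T1 T4.
T2: 0→5, due 15, lateness -10
T3: 5→14, due 16, lateness -2
T1: 14→24, due 10, lateness 14
T4: 24→36, due 14, lateness 22
Maximum = 22.
LPT (decreasing processing time): T4 T1 T3 T2.
T4: 0→12, due 14, lateness -2
T1: 12→22, due 10, lateness 12
T3: 22→31, due 16, lateness 15
T2: 31→36, due 15, lateness 21
Maximum = 21.
EDD (increasing due date): T1 T4 T2 T3.
T1: 0→10, due 10, lateness 0
T4: 10→22, due 14, lateness 8
T2: 22→27, due 15, lateness 12
T3: 27→36, due 16, lateness 20
Maximum = 20.
SPT 22, LPT 21, EDD 20 → minimum 20.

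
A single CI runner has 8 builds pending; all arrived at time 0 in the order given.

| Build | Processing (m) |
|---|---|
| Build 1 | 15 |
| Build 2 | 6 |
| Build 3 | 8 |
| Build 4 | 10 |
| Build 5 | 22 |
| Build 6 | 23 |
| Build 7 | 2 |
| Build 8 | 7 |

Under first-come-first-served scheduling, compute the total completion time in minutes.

FIFO (arrival order): Build 1 Build 2 Build 3 Build 4 Build 5 Build 6 Build 7 Build 8.
Build 1: 0→15
Build 2: 15→21
Build 3: 21→29
Build 4: 29→39
Build 5: 39→61
Build 6: 61→84
Build 7: 84→86
Build 8: 86→93
Sum = 15+21+29+39+61+84+86+93 = 428.

428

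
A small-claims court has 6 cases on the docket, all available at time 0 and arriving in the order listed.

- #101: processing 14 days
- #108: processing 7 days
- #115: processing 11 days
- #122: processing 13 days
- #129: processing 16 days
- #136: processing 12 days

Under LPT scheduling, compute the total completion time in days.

283

LPT (decreasing processing time): #129 #101 #122 #136 #115 #108.
#129: 0→16
#101: 16→30
#122: 30→43
#136: 43→55
#115: 55→66
#108: 66→73
Sum = 16+30+43+55+66+73 = 283.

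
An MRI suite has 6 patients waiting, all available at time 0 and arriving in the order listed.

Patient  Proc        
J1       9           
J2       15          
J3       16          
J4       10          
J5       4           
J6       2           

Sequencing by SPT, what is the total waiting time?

SPT (increasing processing time): J6 J5 J1 J4 J2 J3.
J6: waits 0, runs 0→2
J5: waits 2, runs 2→6
J1: waits 6, runs 6→15
J4: waits 15, runs 15→25
J2: waits 25, runs 25→40
J3: waits 40, runs 40→56
Sum = 0+2+6+15+25+40 = 88.

88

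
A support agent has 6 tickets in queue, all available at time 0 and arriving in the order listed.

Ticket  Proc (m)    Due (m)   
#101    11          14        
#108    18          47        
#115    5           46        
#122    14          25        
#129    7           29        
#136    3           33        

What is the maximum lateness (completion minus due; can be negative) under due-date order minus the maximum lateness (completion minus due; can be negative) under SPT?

-4

EDD (increasing due date): #101 #122 #129 #136 #115 #108.
#101: 0→11, due 14, lateness -3
#122: 11→25, due 25, lateness 0
#129: 25→32, due 29, lateness 3
#136: 32→35, due 33, lateness 2
#115: 35→40, due 46, lateness -6
#108: 40→58, due 47, lateness 11
Maximum = 11.
SPT (increasing processing time): #136 #115 #129 #101 #122 #108.
#136: 0→3, due 33, lateness -30
#115: 3→8, due 46, lateness -38
#129: 8→15, due 29, lateness -14
#101: 15→26, due 14, lateness 12
#122: 26→40, due 25, lateness 15
#108: 40→58, due 47, lateness 11
Maximum = 15.
Difference = 11 − 15 = -4.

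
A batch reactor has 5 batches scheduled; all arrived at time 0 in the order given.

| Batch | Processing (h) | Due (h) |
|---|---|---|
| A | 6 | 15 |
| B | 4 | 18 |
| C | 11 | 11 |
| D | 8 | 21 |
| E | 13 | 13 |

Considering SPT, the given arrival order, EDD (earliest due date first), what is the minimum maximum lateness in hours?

21

SPT (increasing processing time): B A D C E.
B: 0→4, due 18, lateness -14
A: 4→10, due 15, lateness -5
D: 10→18, due 21, lateness -3
C: 18→29, due 11, lateness 18
E: 29→42, due 13, lateness 29
Maximum = 29.
FIFO (arrival order): A B C D E.
A: 0→6, due 15, lateness -9
B: 6→10, due 18, lateness -8
C: 10→21, due 11, lateness 10
D: 21→29, due 21, lateness 8
E: 29→42, due 13, lateness 29
Maximum = 29.
EDD (increasing due date): C E A B D.
C: 0→11, due 11, lateness 0
E: 11→24, due 13, lateness 11
A: 24→30, due 15, lateness 15
B: 30→34, due 18, lateness 16
D: 34→42, due 21, lateness 21
Maximum = 21.
SPT 29, FIFO 29, EDD 21 → minimum 21.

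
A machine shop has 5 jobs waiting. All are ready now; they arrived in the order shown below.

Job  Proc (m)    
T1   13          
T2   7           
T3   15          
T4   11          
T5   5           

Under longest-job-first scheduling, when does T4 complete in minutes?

LPT (decreasing processing time): T3 T1 T4 T2 T5.
T3: 0→15
T1: 15→28
T4: 28→39

39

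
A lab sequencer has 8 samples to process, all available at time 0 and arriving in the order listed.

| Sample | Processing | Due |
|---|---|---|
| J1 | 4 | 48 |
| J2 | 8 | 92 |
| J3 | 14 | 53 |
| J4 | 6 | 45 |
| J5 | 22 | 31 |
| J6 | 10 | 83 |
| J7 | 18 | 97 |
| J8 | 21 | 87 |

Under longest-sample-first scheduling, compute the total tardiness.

134

LPT (decreasing processing time): J5 J8 J7 J3 J6 J2 J4 J1.
J5: 0→22, due 31, tardiness 0
J8: 22→43, due 87, tardiness 0
J7: 43→61, due 97, tardiness 0
J3: 61→75, due 53, tardiness 22
J6: 75→85, due 83, tardiness 2
J2: 85→93, due 92, tardiness 1
J4: 93→99, due 45, tardiness 54
J1: 99→103, due 48, tardiness 55
Sum = 0+0+0+22+2+1+54+55 = 134.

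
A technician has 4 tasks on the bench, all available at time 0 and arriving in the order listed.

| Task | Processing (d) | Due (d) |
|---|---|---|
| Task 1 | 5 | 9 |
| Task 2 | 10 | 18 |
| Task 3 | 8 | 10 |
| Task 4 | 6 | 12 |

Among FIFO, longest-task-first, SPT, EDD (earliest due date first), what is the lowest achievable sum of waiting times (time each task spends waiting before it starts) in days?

FIFO (arrival order): Task 1 Task 2 Task 3 Task 4.
Task 1: waits 0, runs 0→5
Task 2: waits 5, runs 5→15
Task 3: waits 15, runs 15→23
Task 4: waits 23, runs 23→29
Sum = 0+5+15+23 = 43.
LPT (decreasing processing time): Task 2 Task 3 Task 4 Task 1.
Task 2: waits 0, runs 0→10
Task 3: waits 10, runs 10→18
Task 4: waits 18, runs 18→24
Task 1: waits 24, runs 24→29
Sum = 0+10+18+24 = 52.
SPT (increasing processing time): Task 1 Task 4 Task 3 Task 2.
Task 1: waits 0, runs 0→5
Task 4: waits 5, runs 5→11
Task 3: waits 11, runs 11→19
Task 2: waits 19, runs 19→29
Sum = 0+5+11+19 = 35.
EDD (increasing due date): Task 1 Task 3 Task 4 Task 2.
Task 1: waits 0, runs 0→5
Task 3: waits 5, runs 5→13
Task 4: waits 13, runs 13→19
Task 2: waits 19, runs 19→29
Sum = 0+5+13+19 = 37.
FIFO 43, LPT 52, SPT 35, EDD 37 → minimum 35.

35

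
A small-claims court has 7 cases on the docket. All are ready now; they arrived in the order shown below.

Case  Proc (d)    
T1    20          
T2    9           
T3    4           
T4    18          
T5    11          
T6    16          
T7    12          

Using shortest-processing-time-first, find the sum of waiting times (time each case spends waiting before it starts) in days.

199

SPT (increasing processing time): T3 T2 T5 T7 T6 T4 T1.
T3: waits 0, runs 0→4
T2: waits 4, runs 4→13
T5: waits 13, runs 13→24
T7: waits 24, runs 24→36
T6: waits 36, runs 36→52
T4: waits 52, runs 52→70
T1: waits 70, runs 70→90
Sum = 0+4+13+24+36+52+70 = 199.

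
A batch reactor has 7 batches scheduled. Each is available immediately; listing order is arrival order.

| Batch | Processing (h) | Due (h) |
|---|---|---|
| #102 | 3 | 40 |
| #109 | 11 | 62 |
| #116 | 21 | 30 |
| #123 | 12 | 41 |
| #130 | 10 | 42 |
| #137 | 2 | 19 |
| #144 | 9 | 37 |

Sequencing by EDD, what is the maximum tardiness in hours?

15

EDD (increasing due date): #137 #116 #144 #102 #123 #130 #109.
#137: 0→2, due 19, tardiness 0
#116: 2→23, due 30, tardiness 0
#144: 23→32, due 37, tardiness 0
#102: 32→35, due 40, tardiness 0
#123: 35→47, due 41, tardiness 6
#130: 47→57, due 42, tardiness 15
#109: 57→68, due 62, tardiness 6
Maximum = 15.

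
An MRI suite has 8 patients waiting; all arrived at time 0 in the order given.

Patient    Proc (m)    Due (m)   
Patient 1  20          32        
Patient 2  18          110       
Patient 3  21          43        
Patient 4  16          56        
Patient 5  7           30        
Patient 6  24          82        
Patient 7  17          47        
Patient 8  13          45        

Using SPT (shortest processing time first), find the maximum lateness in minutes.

SPT (increasing processing time): Patient 5 Patient 8 Patient 4 Patient 7 Patient 2 Patient 1 Patient 3 Patient 6.
Patient 5: 0→7, due 30, lateness -23
Patient 8: 7→20, due 45, lateness -25
Patient 4: 20→36, due 56, lateness -20
Patient 7: 36→53, due 47, lateness 6
Patient 2: 53→71, due 110, lateness -39
Patient 1: 71→91, due 32, lateness 59
Patient 3: 91→112, due 43, lateness 69
Patient 6: 112→136, due 82, lateness 54
Maximum = 69.

69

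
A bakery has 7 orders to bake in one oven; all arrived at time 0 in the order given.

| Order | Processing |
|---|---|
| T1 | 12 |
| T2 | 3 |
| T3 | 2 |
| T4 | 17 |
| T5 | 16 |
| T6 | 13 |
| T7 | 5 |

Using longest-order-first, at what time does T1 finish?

58

LPT (decreasing processing time): T4 T5 T6 T1 T7 T2 T3.
T4: 0→17
T5: 17→33
T6: 33→46
T1: 46→58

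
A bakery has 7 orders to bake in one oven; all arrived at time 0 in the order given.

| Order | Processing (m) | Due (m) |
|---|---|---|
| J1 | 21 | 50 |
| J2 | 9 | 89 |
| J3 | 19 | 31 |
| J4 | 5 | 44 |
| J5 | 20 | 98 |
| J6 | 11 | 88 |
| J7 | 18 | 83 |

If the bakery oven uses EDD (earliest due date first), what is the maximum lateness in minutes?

EDD (increasing due date): J3 J4 J1 J7 J6 J2 J5.
J3: 0→19, due 31, lateness -12
J4: 19→24, due 44, lateness -20
J1: 24→45, due 50, lateness -5
J7: 45→63, due 83, lateness -20
J6: 63→74, due 88, lateness -14
J2: 74→83, due 89, lateness -6
J5: 83→103, due 98, lateness 5
Maximum = 5.

5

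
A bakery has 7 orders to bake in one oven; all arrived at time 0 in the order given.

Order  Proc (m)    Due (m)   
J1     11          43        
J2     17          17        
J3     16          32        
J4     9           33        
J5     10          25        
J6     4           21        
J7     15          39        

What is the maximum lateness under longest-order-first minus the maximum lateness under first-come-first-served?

15

LPT (decreasing processing time): J2 J3 J7 J1 J5 J4 J6.
J2: 0→17, due 17, lateness 0
J3: 17→33, due 32, lateness 1
J7: 33→48, due 39, lateness 9
J1: 48→59, due 43, lateness 16
J5: 59→69, due 25, lateness 44
J4: 69→78, due 33, lateness 45
J6: 78→82, due 21, lateness 61
Maximum = 61.
FIFO (arrival order): J1 J2 J3 J4 J5 J6 J7.
J1: 0→11, due 43, lateness -32
J2: 11→28, due 17, lateness 11
J3: 28→44, due 32, lateness 12
J4: 44→53, due 33, lateness 20
J5: 53→63, due 25, lateness 38
J6: 63→67, due 21, lateness 46
J7: 67→82, due 39, lateness 43
Maximum = 46.
Difference = 61 − 46 = 15.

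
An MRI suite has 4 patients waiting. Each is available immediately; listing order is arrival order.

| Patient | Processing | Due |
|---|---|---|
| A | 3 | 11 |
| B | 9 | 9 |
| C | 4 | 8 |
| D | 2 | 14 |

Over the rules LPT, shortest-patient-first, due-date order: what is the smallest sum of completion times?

LPT (decreasing processing time): B C A D.
B: 0→9
C: 9→13
A: 13→16
D: 16→18
Sum = 9+13+16+18 = 56.
SPT (increasing processing time): D A C B.
D: 0→2
A: 2→5
C: 5→9
B: 9→18
Sum = 2+5+9+18 = 34.
EDD (increasing due date): C B A D.
C: 0→4
B: 4→13
A: 13→16
D: 16→18
Sum = 4+13+16+18 = 51.
LPT 56, SPT 34, EDD 51 → minimum 34.

34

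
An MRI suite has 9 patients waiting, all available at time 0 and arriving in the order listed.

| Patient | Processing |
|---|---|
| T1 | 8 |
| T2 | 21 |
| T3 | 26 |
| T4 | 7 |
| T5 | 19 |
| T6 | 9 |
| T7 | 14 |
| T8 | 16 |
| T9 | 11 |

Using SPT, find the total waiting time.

384

SPT (increasing processing time): T4 T1 T6 T9 T7 T8 T5 T2 T3.
T4: waits 0, runs 0→7
T1: waits 7, runs 7→15
T6: waits 15, runs 15→24
T9: waits 24, runs 24→35
T7: waits 35, runs 35→49
T8: waits 49, runs 49→65
T5: waits 65, runs 65→84
T2: waits 84, runs 84→105
T3: waits 105, runs 105→131
Sum = 0+7+15+24+35+49+65+84+105 = 384.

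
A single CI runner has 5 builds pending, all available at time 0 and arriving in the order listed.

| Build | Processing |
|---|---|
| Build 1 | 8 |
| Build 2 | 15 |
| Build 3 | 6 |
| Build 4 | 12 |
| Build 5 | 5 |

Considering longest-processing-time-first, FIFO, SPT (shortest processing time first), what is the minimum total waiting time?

66

LPT (decreasing processing time): Build 2 Build 4 Build 1 Build 3 Build 5.
Build 2: waits 0, runs 0→15
Build 4: waits 15, runs 15→27
Build 1: waits 27, runs 27→35
Build 3: waits 35, runs 35→41
Build 5: waits 41, runs 41→46
Sum = 0+15+27+35+41 = 118.
FIFO (arrival order): Build 1 Build 2 Build 3 Build 4 Build 5.
Build 1: waits 0, runs 0→8
Build 2: waits 8, runs 8→23
Build 3: waits 23, runs 23→29
Build 4: waits 29, runs 29→41
Build 5: waits 41, runs 41→46
Sum = 0+8+23+29+41 = 101.
SPT (increasing processing time): Build 5 Build 3 Build 1 Build 4 Build 2.
Build 5: waits 0, runs 0→5
Build 3: waits 5, runs 5→11
Build 1: waits 11, runs 11→19
Build 4: waits 19, runs 19→31
Build 2: waits 31, runs 31→46
Sum = 0+5+11+19+31 = 66.
LPT 118, FIFO 101, SPT 66 → minimum 66.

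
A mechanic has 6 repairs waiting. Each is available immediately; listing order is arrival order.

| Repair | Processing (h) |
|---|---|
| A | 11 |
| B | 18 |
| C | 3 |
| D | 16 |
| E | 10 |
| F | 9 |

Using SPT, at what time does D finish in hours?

SPT (increasing processing time): C F E A D B.
C: 0→3
F: 3→12
E: 12→22
A: 22→33
D: 33→49

49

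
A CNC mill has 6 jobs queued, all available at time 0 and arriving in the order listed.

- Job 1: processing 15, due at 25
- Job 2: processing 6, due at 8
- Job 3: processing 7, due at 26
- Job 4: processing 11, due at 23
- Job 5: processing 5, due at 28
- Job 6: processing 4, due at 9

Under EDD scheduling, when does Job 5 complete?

48

EDD (increasing due date): Job 2 Job 6 Job 4 Job 1 Job 3 Job 5.
Job 2: 0→6
Job 6: 6→10
Job 4: 10→21
Job 1: 21→36
Job 3: 36→43
Job 5: 43→48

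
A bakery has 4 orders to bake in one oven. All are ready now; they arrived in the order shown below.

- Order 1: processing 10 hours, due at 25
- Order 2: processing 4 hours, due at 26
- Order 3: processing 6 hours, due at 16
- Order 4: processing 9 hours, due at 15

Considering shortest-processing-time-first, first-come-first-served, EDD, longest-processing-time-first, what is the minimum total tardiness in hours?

3

SPT (increasing processing time): Order 2 Order 3 Order 4 Order 1.
Order 2: 0→4, due 26, tardiness 0
Order 3: 4→10, due 16, tardiness 0
Order 4: 10→19, due 15, tardiness 4
Order 1: 19→29, due 25, tardiness 4
Sum = 0+0+4+4 = 8.
FIFO (arrival order): Order 1 Order 2 Order 3 Order 4.
Order 1: 0→10, due 25, tardiness 0
Order 2: 10→14, due 26, tardiness 0
Order 3: 14→20, due 16, tardiness 4
Order 4: 20→29, due 15, tardiness 14
Sum = 0+0+4+14 = 18.
EDD (increasing due date): Order 4 Order 3 Order 1 Order 2.
Order 4: 0→9, due 15, tardiness 0
Order 3: 9→15, due 16, tardiness 0
Order 1: 15→25, due 25, tardiness 0
Order 2: 25→29, due 26, tardiness 3
Sum = 0+0+0+3 = 3.
LPT (decreasing processing time): Order 1 Order 4 Order 3 Order 2.
Order 1: 0→10, due 25, tardiness 0
Order 4: 10→19, due 15, tardiness 4
Order 3: 19→25, due 16, tardiness 9
Order 2: 25→29, due 26, tardiness 3
Sum = 0+4+9+3 = 16.
SPT 8, FIFO 18, EDD 3, LPT 16 → minimum 3.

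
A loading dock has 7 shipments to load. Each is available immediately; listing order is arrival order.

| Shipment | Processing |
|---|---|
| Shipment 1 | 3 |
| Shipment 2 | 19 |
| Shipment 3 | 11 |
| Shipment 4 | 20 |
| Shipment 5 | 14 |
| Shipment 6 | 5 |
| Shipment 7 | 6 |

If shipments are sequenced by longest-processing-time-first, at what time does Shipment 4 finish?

LPT (decreasing processing time): Shipment 4 Shipment 2 Shipment 5 Shipment 3 Shipment 7 Shipment 6 Shipment 1.
Shipment 4: 0→20

20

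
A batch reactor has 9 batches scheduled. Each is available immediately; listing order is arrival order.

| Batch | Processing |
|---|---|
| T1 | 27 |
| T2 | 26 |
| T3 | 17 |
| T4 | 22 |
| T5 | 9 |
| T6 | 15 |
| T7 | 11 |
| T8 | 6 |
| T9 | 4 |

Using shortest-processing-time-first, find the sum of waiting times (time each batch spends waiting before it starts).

SPT (increasing processing time): T9 T8 T5 T7 T6 T3 T4 T2 T1.
T9: waits 0, runs 0→4
T8: waits 4, runs 4→10
T5: waits 10, runs 10→19
T7: waits 19, runs 19→30
T6: waits 30, runs 30→45
T3: waits 45, runs 45→62
T4: waits 62, runs 62→84
T2: waits 84, runs 84→110
T1: waits 110, runs 110→137
Sum = 0+4+10+19+30+45+62+84+110 = 364.

364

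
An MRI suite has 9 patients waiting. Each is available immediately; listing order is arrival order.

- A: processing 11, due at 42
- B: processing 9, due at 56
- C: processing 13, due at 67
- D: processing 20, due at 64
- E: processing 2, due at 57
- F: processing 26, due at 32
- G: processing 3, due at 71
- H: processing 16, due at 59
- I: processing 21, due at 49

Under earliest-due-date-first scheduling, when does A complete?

EDD (increasing due date): F A I B E H D C G.
F: 0→26
A: 26→37

37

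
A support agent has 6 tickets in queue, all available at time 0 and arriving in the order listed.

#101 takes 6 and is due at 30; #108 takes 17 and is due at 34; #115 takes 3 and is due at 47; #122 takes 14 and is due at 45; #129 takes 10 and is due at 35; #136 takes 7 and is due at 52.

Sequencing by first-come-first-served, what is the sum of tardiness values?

FIFO (arrival order): #101 #108 #115 #122 #129 #136.
#101: 0→6, due 30, tardiness 0
#108: 6→23, due 34, tardiness 0
#115: 23→26, due 47, tardiness 0
#122: 26→40, due 45, tardiness 0
#129: 40→50, due 35, tardiness 15
#136: 50→57, due 52, tardiness 5
Sum = 0+0+0+0+15+5 = 20.

20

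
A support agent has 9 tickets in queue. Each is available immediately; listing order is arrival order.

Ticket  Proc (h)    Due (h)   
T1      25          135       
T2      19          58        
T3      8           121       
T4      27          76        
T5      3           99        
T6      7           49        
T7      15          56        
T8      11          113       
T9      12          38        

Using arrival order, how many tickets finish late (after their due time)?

5

FIFO (arrival order): T1 T2 T3 T4 T5 T6 T7 T8 T9.
T1: 0→25, due 135, tardiness 0
T2: 25→44, due 58, tardiness 0
T3: 44→52, due 121, tardiness 0
T4: 52→79, due 76, tardiness 3
T5: 79→82, due 99, tardiness 0
T6: 82→89, due 49, tardiness 40
T7: 89→104, due 56, tardiness 48
T8: 104→115, due 113, tardiness 2
T9: 115→127, due 38, tardiness 89
Late tickets: 5.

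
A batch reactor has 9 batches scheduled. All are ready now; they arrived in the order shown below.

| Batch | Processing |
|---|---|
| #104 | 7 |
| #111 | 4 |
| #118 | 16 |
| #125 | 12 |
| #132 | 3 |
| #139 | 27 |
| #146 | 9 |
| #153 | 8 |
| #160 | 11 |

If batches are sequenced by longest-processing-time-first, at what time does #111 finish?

94

LPT (decreasing processing time): #139 #118 #125 #160 #146 #153 #104 #111 #132.
#139: 0→27
#118: 27→43
#125: 43→55
#160: 55→66
#146: 66→75
#153: 75→83
#104: 83→90
#111: 90→94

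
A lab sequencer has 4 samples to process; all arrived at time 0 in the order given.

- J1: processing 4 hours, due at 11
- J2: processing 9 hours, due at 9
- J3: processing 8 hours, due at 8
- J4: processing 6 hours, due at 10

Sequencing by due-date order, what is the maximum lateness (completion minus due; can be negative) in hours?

16

EDD (increasing due date): J3 J2 J4 J1.
J3: 0→8, due 8, lateness 0
J2: 8→17, due 9, lateness 8
J4: 17→23, due 10, lateness 13
J1: 23→27, due 11, lateness 16
Maximum = 16.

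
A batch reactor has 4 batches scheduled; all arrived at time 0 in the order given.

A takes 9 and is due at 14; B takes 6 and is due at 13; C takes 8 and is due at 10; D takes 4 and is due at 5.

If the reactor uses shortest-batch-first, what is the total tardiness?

21

SPT (increasing processing time): D B C A.
D: 0→4, due 5, tardiness 0
B: 4→10, due 13, tardiness 0
C: 10→18, due 10, tardiness 8
A: 18→27, due 14, tardiness 13
Sum = 0+0+8+13 = 21.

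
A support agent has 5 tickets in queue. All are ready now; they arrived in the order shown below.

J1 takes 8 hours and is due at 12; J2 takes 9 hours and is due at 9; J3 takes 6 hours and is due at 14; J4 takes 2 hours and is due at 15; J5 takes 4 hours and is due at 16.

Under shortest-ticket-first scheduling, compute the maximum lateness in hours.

20

SPT (increasing processing time): J4 J5 J3 J1 J2.
J4: 0→2, due 15, lateness -13
J5: 2→6, due 16, lateness -10
J3: 6→12, due 14, lateness -2
J1: 12→20, due 12, lateness 8
J2: 20→29, due 9, lateness 20
Maximum = 20.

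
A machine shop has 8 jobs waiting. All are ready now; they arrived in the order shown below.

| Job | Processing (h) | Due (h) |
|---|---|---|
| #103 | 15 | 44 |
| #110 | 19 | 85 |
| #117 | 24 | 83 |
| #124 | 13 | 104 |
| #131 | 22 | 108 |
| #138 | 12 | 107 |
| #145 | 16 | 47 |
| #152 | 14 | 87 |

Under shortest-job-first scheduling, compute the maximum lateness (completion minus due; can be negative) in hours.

SPT (increasing processing time): #138 #124 #152 #103 #145 #110 #131 #117.
#138: 0→12, due 107, lateness -95
#124: 12→25, due 104, lateness -79
#152: 25→39, due 87, lateness -48
#103: 39→54, due 44, lateness 10
#145: 54→70, due 47, lateness 23
#110: 70→89, due 85, lateness 4
#131: 89→111, due 108, lateness 3
#117: 111→135, due 83, lateness 52
Maximum = 52.

52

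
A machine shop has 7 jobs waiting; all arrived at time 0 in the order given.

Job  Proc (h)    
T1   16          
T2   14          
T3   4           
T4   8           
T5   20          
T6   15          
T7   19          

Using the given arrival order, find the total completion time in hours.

FIFO (arrival order): T1 T2 T3 T4 T5 T6 T7.
T1: 0→16
T2: 16→30
T3: 30→34
T4: 34→42
T5: 42→62
T6: 62→77
T7: 77→96
Sum = 16+30+34+42+62+77+96 = 357.

357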